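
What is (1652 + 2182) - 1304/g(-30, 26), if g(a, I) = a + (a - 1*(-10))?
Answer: 96502/25 ≈ 3860.1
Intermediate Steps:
g(a, I) = 10 + 2*a (g(a, I) = a + (a + 10) = a + (10 + a) = 10 + 2*a)
(1652 + 2182) - 1304/g(-30, 26) = (1652 + 2182) - 1304/(10 + 2*(-30)) = 3834 - 1304/(10 - 60) = 3834 - 1304/(-50) = 3834 - 1304*(-1/50) = 3834 + 652/25 = 96502/25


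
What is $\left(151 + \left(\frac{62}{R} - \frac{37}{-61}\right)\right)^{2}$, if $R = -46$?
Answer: $\frac{44442120969}{1968409} \approx 22578.0$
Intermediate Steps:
$\left(151 + \left(\frac{62}{R} - \frac{37}{-61}\right)\right)^{2} = \left(151 + \left(\frac{62}{-46} - \frac{37}{-61}\right)\right)^{2} = \left(151 + \left(62 \left(- \frac{1}{46}\right) - - \frac{37}{61}\right)\right)^{2} = \left(151 + \left(- \frac{31}{23} + \frac{37}{61}\right)\right)^{2} = \left(151 - \frac{1040}{1403}\right)^{2} = \left(\frac{210813}{1403}\right)^{2} = \frac{44442120969}{1968409}$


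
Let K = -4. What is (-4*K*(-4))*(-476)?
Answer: 30464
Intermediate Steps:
(-4*K*(-4))*(-476) = (-4*(-4)*(-4))*(-476) = (16*(-4))*(-476) = -64*(-476) = 30464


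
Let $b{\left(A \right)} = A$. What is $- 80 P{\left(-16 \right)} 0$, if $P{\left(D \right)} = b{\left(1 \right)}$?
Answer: $0$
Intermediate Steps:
$P{\left(D \right)} = 1$
$- 80 P{\left(-16 \right)} 0 = - 80 \cdot 1 \cdot 0 = \left(-80\right) 0 = 0$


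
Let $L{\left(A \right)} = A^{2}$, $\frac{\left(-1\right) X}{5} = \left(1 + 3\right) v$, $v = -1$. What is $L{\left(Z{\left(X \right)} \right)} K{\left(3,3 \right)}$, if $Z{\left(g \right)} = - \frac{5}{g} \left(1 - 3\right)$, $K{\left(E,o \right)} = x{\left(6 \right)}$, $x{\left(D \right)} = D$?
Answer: $\frac{3}{2} \approx 1.5$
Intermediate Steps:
$K{\left(E,o \right)} = 6$
$X = 20$ ($X = - 5 \left(1 + 3\right) \left(-1\right) = - 5 \cdot 4 \left(-1\right) = \left(-5\right) \left(-4\right) = 20$)
$Z{\left(g \right)} = \frac{10}{g}$ ($Z{\left(g \right)} = - \frac{5}{g} \left(-2\right) = \frac{10}{g}$)
$L{\left(Z{\left(X \right)} \right)} K{\left(3,3 \right)} = \left(\frac{10}{20}\right)^{2} \cdot 6 = \left(10 \cdot \frac{1}{20}\right)^{2} \cdot 6 = \left(\frac{1}{2}\right)^{2} \cdot 6 = \frac{1}{4} \cdot 6 = \frac{3}{2}$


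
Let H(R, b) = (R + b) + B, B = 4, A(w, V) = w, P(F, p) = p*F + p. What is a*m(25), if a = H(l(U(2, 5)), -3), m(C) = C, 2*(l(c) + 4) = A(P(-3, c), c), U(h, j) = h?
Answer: -125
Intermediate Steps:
P(F, p) = p + F*p (P(F, p) = F*p + p = p + F*p)
l(c) = -4 - c (l(c) = -4 + (c*(1 - 3))/2 = -4 + (c*(-2))/2 = -4 + (-2*c)/2 = -4 - c)
H(R, b) = 4 + R + b (H(R, b) = (R + b) + 4 = 4 + R + b)
a = -5 (a = 4 + (-4 - 1*2) - 3 = 4 + (-4 - 2) - 3 = 4 - 6 - 3 = -5)
a*m(25) = -5*25 = -125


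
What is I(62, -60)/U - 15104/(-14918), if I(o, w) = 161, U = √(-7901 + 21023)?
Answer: 7552/7459 + 161*√2/162 ≈ 2.4180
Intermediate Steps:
U = 81*√2 (U = √13122 = 81*√2 ≈ 114.55)
I(62, -60)/U - 15104/(-14918) = 161/((81*√2)) - 15104/(-14918) = 161*(√2/162) - 15104*(-1/14918) = 161*√2/162 + 7552/7459 = 7552/7459 + 161*√2/162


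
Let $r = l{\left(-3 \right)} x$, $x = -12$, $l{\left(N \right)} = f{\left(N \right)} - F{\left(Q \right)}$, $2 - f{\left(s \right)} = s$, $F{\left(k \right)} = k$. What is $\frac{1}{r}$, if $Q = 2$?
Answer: $- \frac{1}{36} \approx -0.027778$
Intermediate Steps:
$f{\left(s \right)} = 2 - s$
$l{\left(N \right)} = - N$ ($l{\left(N \right)} = \left(2 - N\right) - 2 = - N$)
$r = -36$ ($r = \left(-1\right) \left(-3\right) \left(-12\right) = 3 \left(-12\right) = -36$)
$\frac{1}{r} = \frac{1}{-36} = - \frac{1}{36}$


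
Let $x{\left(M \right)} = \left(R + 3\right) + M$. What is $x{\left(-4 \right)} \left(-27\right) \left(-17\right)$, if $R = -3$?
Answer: $-1836$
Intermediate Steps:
$x{\left(M \right)} = M$ ($x{\left(M \right)} = \left(-3 + 3\right) + M = 0 + M = M$)
$x{\left(-4 \right)} \left(-27\right) \left(-17\right) = \left(-4\right) \left(-27\right) \left(-17\right) = 108 \left(-17\right) = -1836$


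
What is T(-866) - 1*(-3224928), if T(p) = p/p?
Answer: 3224929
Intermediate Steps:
T(p) = 1
T(-866) - 1*(-3224928) = 1 - 1*(-3224928) = 1 + 3224928 = 3224929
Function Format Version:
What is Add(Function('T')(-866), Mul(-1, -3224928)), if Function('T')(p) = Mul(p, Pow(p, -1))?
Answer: 3224929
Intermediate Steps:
Function('T')(p) = 1
Add(Function('T')(-866), Mul(-1, -3224928)) = Add(1, Mul(-1, -3224928)) = Add(1, 3224928) = 3224929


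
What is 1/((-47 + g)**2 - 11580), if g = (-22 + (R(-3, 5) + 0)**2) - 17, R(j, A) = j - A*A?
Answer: 1/475624 ≈ 2.1025e-6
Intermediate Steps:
R(j, A) = j - A**2
g = 745 (g = (-22 + ((-3 - 1*5**2) + 0)**2) - 17 = (-22 + ((-3 - 1*25) + 0)**2) - 17 = (-22 + ((-3 - 25) + 0)**2) - 17 = (-22 + (-28 + 0)**2) - 17 = (-22 + (-28)**2) - 17 = (-22 + 784) - 17 = 762 - 17 = 745)
1/((-47 + g)**2 - 11580) = 1/((-47 + 745)**2 - 11580) = 1/(698**2 - 11580) = 1/(487204 - 11580) = 1/475624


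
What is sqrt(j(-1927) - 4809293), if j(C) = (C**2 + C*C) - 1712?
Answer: sqrt(2615653) ≈ 1617.3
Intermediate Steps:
j(C) = -1712 + 2*C**2 (j(C) = (C**2 + C**2) - 1712 = 2*C**2 - 1712 = -1712 + 2*C**2)
sqrt(j(-1927) - 4809293) = sqrt((-1712 + 2*(-1927)**2) - 4809293) = sqrt((-1712 + 2*3713329) - 4809293) = sqrt((-1712 + 7426658) - 4809293) = sqrt(7424946 - 4809293) = sqrt(2615653)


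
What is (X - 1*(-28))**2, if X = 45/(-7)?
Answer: 22801/49 ≈ 465.33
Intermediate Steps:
X = -45/7 (X = 45*(-1/7) = -45/7 ≈ -6.4286)
(X - 1*(-28))**2 = (-45/7 - 1*(-28))**2 = (-45/7 + 28)**2 = (151/7)**2 = 22801/49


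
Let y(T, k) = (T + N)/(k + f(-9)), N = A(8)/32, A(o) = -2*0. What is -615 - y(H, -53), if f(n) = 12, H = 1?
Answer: -25214/41 ≈ -614.98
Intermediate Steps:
A(o) = 0
N = 0 (N = 0/32 = 0*(1/32) = 0)
y(T, k) = T/(12 + k) (y(T, k) = (T + 0)/(k + 12) = T/(12 + k))
-615 - y(H, -53) = -615 - 1/(12 - 53) = -615 - 1/(-41) = -615 - (-1)/41 = -615 - 1*(-1/41) = -615 + 1/41 = -25214/41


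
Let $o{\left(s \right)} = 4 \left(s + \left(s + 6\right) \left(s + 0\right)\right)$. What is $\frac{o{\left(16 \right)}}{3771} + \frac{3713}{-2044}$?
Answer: $- \frac{10992955}{7707924} \approx -1.4262$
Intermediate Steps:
$o{\left(s \right)} = 4 s + 4 s \left(6 + s\right)$ ($o{\left(s \right)} = 4 \left(s + \left(6 + s\right) s\right) = 4 \left(s + s \left(6 + s\right)\right) = 4 s + 4 s \left(6 + s\right)$)
$\frac{o{\left(16 \right)}}{3771} + \frac{3713}{-2044} = \frac{4 \cdot 16 \left(7 + 16\right)}{3771} + \frac{3713}{-2044} = 4 \cdot 16 \cdot 23 \cdot \frac{1}{3771} + 3713 \left(- \frac{1}{2044}\right) = 1472 \cdot \frac{1}{3771} - \frac{3713}{2044} = \frac{1472}{3771} - \frac{3713}{2044} = - \frac{10992955}{7707924}$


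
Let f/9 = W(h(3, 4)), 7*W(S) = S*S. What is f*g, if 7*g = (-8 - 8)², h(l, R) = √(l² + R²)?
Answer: 57600/49 ≈ 1175.5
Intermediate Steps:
h(l, R) = √(R² + l²)
W(S) = S²/7 (W(S) = (S*S)/7 = S²/7)
g = 256/7 (g = (-8 - 8)²/7 = (⅐)*(-16)² = (⅐)*256 = 256/7 ≈ 36.571)
f = 225/7 (f = 9*((√(4² + 3²))²/7) = 9*((√(16 + 9))²/7) = 9*((√25)²/7) = 9*((⅐)*5²) = 9*((⅐)*25) = 9*(25/7) = 225/7 ≈ 32.143)
f*g = (225/7)*(256/7) = 57600/49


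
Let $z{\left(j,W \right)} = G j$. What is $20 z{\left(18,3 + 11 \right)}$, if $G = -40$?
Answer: $-14400$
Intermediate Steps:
$z{\left(j,W \right)} = - 40 j$
$20 z{\left(18,3 + 11 \right)} = 20 \left(\left(-40\right) 18\right) = 20 \left(-720\right) = -14400$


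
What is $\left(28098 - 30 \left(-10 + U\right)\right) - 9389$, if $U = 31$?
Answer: $18079$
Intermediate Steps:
$\left(28098 - 30 \left(-10 + U\right)\right) - 9389 = \left(28098 - 30 \left(-10 + 31\right)\right) - 9389 = \left(28098 - 630\right) - 9389 = 27468 - 9389 = 18079$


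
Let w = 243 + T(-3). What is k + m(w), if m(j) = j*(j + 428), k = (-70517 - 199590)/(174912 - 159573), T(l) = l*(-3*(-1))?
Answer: 2375863705/15339 ≈ 1.5489e+5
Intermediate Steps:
T(l) = 3*l (T(l) = l*3 = 3*l)
w = 234 (w = 243 + 3*(-3) = 243 - 9 = 234)
k = -270107/15339 ≈ -17.609
m(j) = j*(428 + j)
k + m(w) = -270107/15339 + 234*(428 + 234) = -270107/15339 + 234*662 = -270107/15339 + 154908 = 2375863705/15339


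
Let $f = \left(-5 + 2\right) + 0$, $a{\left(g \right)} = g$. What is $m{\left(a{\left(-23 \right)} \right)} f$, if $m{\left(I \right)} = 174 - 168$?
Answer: $-18$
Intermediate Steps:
$m{\left(I \right)} = 6$ ($m{\left(I \right)} = 174 - 168 = 6$)
$f = -3$ ($f = -3 + 0 = -3$)
$m{\left(a{\left(-23 \right)} \right)} f = 6 \left(-3\right) = -18$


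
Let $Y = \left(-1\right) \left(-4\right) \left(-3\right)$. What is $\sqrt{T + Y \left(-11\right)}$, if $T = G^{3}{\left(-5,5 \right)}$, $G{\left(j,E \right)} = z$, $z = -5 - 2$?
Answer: $i \sqrt{211} \approx 14.526 i$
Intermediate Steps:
$Y = -12$ ($Y = 4 \left(-3\right) = -12$)
$z = -7$ ($z = -5 - 2 = -7$)
$G{\left(j,E \right)} = -7$
$T = -343$ ($T = \left(-7\right)^{3} = -343$)
$\sqrt{T + Y \left(-11\right)} = \sqrt{-343 - -132} = \sqrt{-343 + 132} = \sqrt{-211} = i \sqrt{211}$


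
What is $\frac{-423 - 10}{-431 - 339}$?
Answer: $\frac{433}{770} \approx 0.56234$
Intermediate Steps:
$\frac{-423 - 10}{-431 - 339} = - \frac{433}{-770} = \left(-433\right) \left(- \frac{1}{770}\right) = \frac{433}{770}$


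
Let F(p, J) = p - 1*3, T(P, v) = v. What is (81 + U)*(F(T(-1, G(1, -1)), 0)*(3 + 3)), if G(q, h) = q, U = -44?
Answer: -444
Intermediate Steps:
F(p, J) = -3 + p (F(p, J) = p - 3 = -3 + p)
(81 + U)*(F(T(-1, G(1, -1)), 0)*(3 + 3)) = (81 - 44)*((-3 + 1)*(3 + 3)) = 37*(-2*6) = 37*(-12) = -444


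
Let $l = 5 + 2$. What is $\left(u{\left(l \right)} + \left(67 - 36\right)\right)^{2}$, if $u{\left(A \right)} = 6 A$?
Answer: $5329$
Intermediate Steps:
$l = 7$
$\left(u{\left(l \right)} + \left(67 - 36\right)\right)^{2} = \left(6 \cdot 7 + \left(67 - 36\right)\right)^{2} = \left(42 + 31\right)^{2} = 73^{2} = 5329$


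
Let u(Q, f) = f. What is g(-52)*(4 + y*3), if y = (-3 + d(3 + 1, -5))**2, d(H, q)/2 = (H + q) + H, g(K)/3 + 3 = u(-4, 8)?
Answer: 465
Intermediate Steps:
g(K) = 15 (g(K) = -9 + 3*8 = -9 + 24 = 15)
d(H, q) = 2*q + 4*H (d(H, q) = 2*((H + q) + H) = 2*(q + 2*H) = 2*q + 4*H)
y = 9 (y = (-3 + (2*(-5) + 4*(3 + 1)))**2 = (-3 + (-10 + 4*4))**2 = (-3 + (-10 + 16))**2 = (-3 + 6)**2 = 3**2 = 9)
g(-52)*(4 + y*3) = 15*(4 + 9*3) = 15*(4 + 27) = 15*31 = 465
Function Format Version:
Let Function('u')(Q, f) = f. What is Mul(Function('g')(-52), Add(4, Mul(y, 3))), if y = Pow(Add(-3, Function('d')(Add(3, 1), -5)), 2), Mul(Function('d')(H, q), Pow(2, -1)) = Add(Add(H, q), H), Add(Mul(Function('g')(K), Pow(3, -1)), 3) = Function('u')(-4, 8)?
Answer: 465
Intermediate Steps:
Function('g')(K) = 15 (Function('g')(K) = Add(-9, Mul(3, 8)) = Add(-9, 24) = 15)
Function('d')(H, q) = Add(Mul(2, q), Mul(4, H)) (Function('d')(H, q) = Mul(2, Add(Add(H, q), H)) = Mul(2, Add(q, Mul(2, H))) = Add(Mul(2, q), Mul(4, H)))
y = 9 (y = Pow(Add(-3, Add(Mul(2, -5), Mul(4, Add(3, 1)))), 2) = Pow(Add(-3, Add(-10, Mul(4, 4))), 2) = Pow(Add(-3, Add(-10, 16)), 2) = Pow(Add(-3, 6), 2) = Pow(3, 2) = 9)
Mul(Function('g')(-52), Add(4, Mul(y, 3))) = Mul(15, Add(4, Mul(9, 3))) = Mul(15, Add(4, 27)) = Mul(15, 31) = 465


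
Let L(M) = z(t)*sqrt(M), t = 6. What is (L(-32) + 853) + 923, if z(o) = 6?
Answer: 1776 + 24*I*sqrt(2) ≈ 1776.0 + 33.941*I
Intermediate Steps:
L(M) = 6*sqrt(M)
(L(-32) + 853) + 923 = (6*sqrt(-32) + 853) + 923 = (6*(4*I*sqrt(2)) + 853) + 923 = (24*I*sqrt(2) + 853) + 923 = (853 + 24*I*sqrt(2)) + 923 = 1776 + 24*I*sqrt(2)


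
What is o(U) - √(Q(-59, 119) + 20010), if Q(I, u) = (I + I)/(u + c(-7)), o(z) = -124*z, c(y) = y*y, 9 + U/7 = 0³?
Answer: 7812 - √35296401/42 ≈ 7670.5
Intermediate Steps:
U = -63 (U = -63 + 7*0³ = -63 + 7*0 = -63 + 0 = -63)
c(y) = y²
Q(I, u) = 2*I/(49 + u) (Q(I, u) = (I + I)/(u + (-7)²) = (2*I)/(u + 49) = (2*I)/(49 + u) = 2*I/(49 + u))
o(U) - √(Q(-59, 119) + 20010) = -124*(-63) - √(2*(-59)/(49 + 119) + 20010) = 7812 - √(2*(-59)/168 + 20010) = 7812 - √(2*(-59)*(1/168) + 20010) = 7812 - √(-59/84 + 20010) = 7812 - √(1680781/84) = 7812 - √35296401/42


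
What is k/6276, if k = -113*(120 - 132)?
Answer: 113/523 ≈ 0.21606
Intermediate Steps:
k = 1356 (k = -113*(-12) = 1356)
k/6276 = 1356/6276 = 1356*(1/6276) = 113/523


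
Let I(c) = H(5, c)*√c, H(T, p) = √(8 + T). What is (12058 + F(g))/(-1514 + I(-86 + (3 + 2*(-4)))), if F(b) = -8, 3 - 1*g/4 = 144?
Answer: -18243700/2293379 - 156650*I*√7/2293379 ≈ -7.9549 - 0.18072*I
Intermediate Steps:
g = -564 (g = 12 - 4*144 = 12 - 576 = -564)
I(c) = √13*√c (I(c) = √(8 + 5)*√c = √13*√c)
(12058 + F(g))/(-1514 + I(-86 + (3 + 2*(-4)))) = (12058 - 8)/(-1514 + √13*√(-86 + (3 + 2*(-4)))) = 12050/(-1514 + √13*√(-86 + (3 - 8))) = 12050/(-1514 + √13*√(-86 - 5)) = 12050/(-1514 + √13*√(-91)) = 12050/(-1514 + √13*(I*√91)) = 12050/(-1514 + 13*I*√7)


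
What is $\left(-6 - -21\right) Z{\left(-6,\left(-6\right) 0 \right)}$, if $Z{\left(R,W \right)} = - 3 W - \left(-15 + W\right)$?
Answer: $225$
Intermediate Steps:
$Z{\left(R,W \right)} = 15 - 4 W$
$\left(-6 - -21\right) Z{\left(-6,\left(-6\right) 0 \right)} = \left(-6 - -21\right) \left(15 - 4 \left(\left(-6\right) 0\right)\right) = \left(-6 + 21\right) \left(15 - 0\right) = 15 \left(15 + 0\right) = 15 \cdot 15 = 225$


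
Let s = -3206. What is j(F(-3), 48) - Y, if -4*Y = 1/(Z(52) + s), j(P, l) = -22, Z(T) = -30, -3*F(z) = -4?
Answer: -284769/12944 ≈ -22.000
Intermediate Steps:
F(z) = 4/3 (F(z) = -⅓*(-4) = 4/3)
Y = 1/12944 (Y = -1/(4*(-30 - 3206)) = -¼/(-3236) = -¼*(-1/3236) = 1/12944 ≈ 7.7256e-5)
j(F(-3), 48) - Y = -22 - 1*1/12944 = -22 - 1/12944 = -284769/12944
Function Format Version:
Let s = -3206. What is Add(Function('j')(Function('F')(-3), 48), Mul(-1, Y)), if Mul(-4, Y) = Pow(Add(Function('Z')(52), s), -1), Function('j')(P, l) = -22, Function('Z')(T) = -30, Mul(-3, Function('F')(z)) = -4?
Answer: Rational(-284769, 12944) ≈ -22.000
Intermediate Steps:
Function('F')(z) = Rational(4, 3) (Function('F')(z) = Mul(Rational(-1, 3), -4) = Rational(4, 3))
Y = Rational(1, 12944) (Y = Mul(Rational(-1, 4), Pow(Add(-30, -3206), -1)) = Mul(Rational(-1, 4), Pow(-3236, -1)) = Mul(Rational(-1, 4), Rational(-1, 3236)) = Rational(1, 12944) ≈ 7.7256e-5)
Add(Function('j')(Function('F')(-3), 48), Mul(-1, Y)) = Add(-22, Mul(-1, Rational(1, 12944))) = Add(-22, Rational(-1, 12944)) = Rational(-284769, 12944)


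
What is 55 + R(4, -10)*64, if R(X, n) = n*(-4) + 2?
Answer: 2743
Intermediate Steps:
R(X, n) = 2 - 4*n (R(X, n) = -4*n + 2 = 2 - 4*n)
55 + R(4, -10)*64 = 55 + (2 - 4*(-10))*64 = 55 + (2 + 40)*64 = 55 + 42*64 = 55 + 2688 = 2743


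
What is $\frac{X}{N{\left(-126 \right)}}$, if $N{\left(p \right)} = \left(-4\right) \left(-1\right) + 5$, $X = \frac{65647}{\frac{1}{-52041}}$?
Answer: $- \frac{1138778509}{3} \approx -3.7959 \cdot 10^{8}$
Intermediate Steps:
$X = -3416335527$ ($X = \frac{65647}{- \frac{1}{52041}} = 65647 \left(-52041\right) = -3416335527$)
$N{\left(p \right)} = 9$ ($N{\left(p \right)} = 4 + 5 = 9$)
$\frac{X}{N{\left(-126 \right)}} = - \frac{3416335527}{9} = \left(-3416335527\right) \frac{1}{9} = - \frac{1138778509}{3}$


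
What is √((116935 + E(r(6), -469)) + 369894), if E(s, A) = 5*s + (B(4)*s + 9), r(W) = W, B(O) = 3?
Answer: √486886 ≈ 697.77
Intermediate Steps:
E(s, A) = 9 + 8*s (E(s, A) = 5*s + (3*s + 9) = 5*s + (9 + 3*s) = 9 + 8*s)
√((116935 + E(r(6), -469)) + 369894) = √((116935 + (9 + 8*6)) + 369894) = √((116935 + (9 + 48)) + 369894) = √((116935 + 57) + 369894) = √(116992 + 369894) = √486886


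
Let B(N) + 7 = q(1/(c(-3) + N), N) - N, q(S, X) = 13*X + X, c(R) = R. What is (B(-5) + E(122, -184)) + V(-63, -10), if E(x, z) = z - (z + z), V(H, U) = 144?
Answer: 256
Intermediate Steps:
q(S, X) = 14*X
E(x, z) = -z (E(x, z) = z - 2*z = -z)
B(N) = -7 + 13*N (B(N) = -7 + (14*N - N) = -7 + 13*N)
(B(-5) + E(122, -184)) + V(-63, -10) = ((-7 + 13*(-5)) - 1*(-184)) + 144 = ((-7 - 65) + 184) + 144 = (-72 + 184) + 144 = 112 + 144 = 256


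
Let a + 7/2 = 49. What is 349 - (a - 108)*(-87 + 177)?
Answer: 5974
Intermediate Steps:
a = 91/2 (a = -7/2 + 49 = 91/2 ≈ 45.500)
349 - (a - 108)*(-87 + 177) = 349 - (91/2 - 108)*(-87 + 177) = 349 - (-125)*90/2 = 349 - 1*(-5625) = 349 + 5625 = 5974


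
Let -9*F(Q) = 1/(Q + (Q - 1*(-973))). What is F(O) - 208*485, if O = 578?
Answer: -1932961681/19161 ≈ -1.0088e+5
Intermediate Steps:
F(Q) = -1/(9*(973 + 2*Q)) (F(Q) = -1/(9*(Q + (Q - 1*(-973)))) = -1/(9*(Q + (Q + 973))) = -1/(9*(Q + (973 + Q))) = -1/(9*(973 + 2*Q)))
F(O) - 208*485 = -1/(8757 + 18*578) - 208*485 = -1/(8757 + 10404) - 100880 = -1/19161 - 100880 = -1932961681/19161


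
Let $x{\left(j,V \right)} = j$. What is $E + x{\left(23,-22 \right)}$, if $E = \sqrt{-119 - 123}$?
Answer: $23 + 11 i \sqrt{2} \approx 23.0 + 15.556 i$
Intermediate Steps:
$E = 11 i \sqrt{2}$ ($E = \sqrt{-242} = 11 i \sqrt{2} \approx 15.556 i$)
$E + x{\left(23,-22 \right)} = 11 i \sqrt{2} + 23 = 23 + 11 i \sqrt{2}$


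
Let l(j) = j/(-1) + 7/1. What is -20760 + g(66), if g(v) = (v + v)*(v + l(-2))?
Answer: -10860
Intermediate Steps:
l(j) = 7 - j (l(j) = j*(-1) + 7*1 = -j + 7 = 7 - j)
g(v) = 2*v*(9 + v) (g(v) = (v + v)*(v + (7 - 1*(-2))) = (2*v)*(v + (7 + 2)) = (2*v)*(v + 9) = (2*v)*(9 + v) = 2*v*(9 + v))
-20760 + g(66) = -20760 + 2*66*(9 + 66) = -20760 + 2*66*75 = -20760 + 9900 = -10860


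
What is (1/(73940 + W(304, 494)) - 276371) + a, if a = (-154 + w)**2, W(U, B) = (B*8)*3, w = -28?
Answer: -20869619611/85796 ≈ -2.4325e+5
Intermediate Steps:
W(U, B) = 24*B (W(U, B) = (8*B)*3 = 24*B)
a = 33124 (a = (-154 - 28)**2 = (-182)**2 = 33124)
(1/(73940 + W(304, 494)) - 276371) + a = (1/(73940 + 24*494) - 276371) + 33124 = (1/(73940 + 11856) - 276371) + 33124 = (1/85796 - 276371) + 33124 = -23711526315/85796 + 33124 = -20869619611/85796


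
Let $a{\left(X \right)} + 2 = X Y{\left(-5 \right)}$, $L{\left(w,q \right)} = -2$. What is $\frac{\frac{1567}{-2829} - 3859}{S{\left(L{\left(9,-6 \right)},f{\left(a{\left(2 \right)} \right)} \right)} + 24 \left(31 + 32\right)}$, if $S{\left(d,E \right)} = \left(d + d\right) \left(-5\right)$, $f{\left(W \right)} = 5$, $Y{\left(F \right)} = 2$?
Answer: $- \frac{5459339}{2167014} \approx -2.5193$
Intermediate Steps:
$a{\left(X \right)} = -2 + 2 X$ ($a{\left(X \right)} = -2 + X 2 = -2 + 2 X$)
$S{\left(d,E \right)} = - 10 d$ ($S{\left(d,E \right)} = 2 d \left(-5\right) = - 10 d$)
$\frac{\frac{1567}{-2829} - 3859}{S{\left(L{\left(9,-6 \right)},f{\left(a{\left(2 \right)} \right)} \right)} + 24 \left(31 + 32\right)} = \frac{\frac{1567}{-2829} - 3859}{\left(-10\right) \left(-2\right) + 24 \left(31 + 32\right)} = \frac{1567 \left(- \frac{1}{2829}\right) - 3859}{20 + 24 \cdot 63} = \frac{- \frac{1567}{2829} - 3859}{20 + 1512} = - \frac{10918678}{2829 \cdot 1532} = \left(- \frac{10918678}{2829}\right) \frac{1}{1532} = - \frac{5459339}{2167014}$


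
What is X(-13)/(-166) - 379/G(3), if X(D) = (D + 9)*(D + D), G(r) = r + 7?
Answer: -31977/830 ≈ -38.526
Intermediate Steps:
G(r) = 7 + r
X(D) = 2*D*(9 + D) (X(D) = (9 + D)*(2*D) = 2*D*(9 + D))
X(-13)/(-166) - 379/G(3) = (2*(-13)*(9 - 13))/(-166) - 379/(7 + 3) = (2*(-13)*(-4))*(-1/166) - 379/10 = 104*(-1/166) - 379*1/10 = -52/83 - 379/10 = -31977/830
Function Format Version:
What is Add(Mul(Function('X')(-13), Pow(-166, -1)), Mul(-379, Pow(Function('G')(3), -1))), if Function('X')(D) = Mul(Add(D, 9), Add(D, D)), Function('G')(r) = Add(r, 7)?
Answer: Rational(-31977, 830) ≈ -38.526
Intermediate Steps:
Function('G')(r) = Add(7, r)
Function('X')(D) = Mul(2, D, Add(9, D)) (Function('X')(D) = Mul(Add(9, D), Mul(2, D)) = Mul(2, D, Add(9, D)))
Add(Mul(Function('X')(-13), Pow(-166, -1)), Mul(-379, Pow(Function('G')(3), -1))) = Add(Mul(Mul(2, -13, Add(9, -13)), Pow(-166, -1)), Mul(-379, Pow(Add(7, 3), -1))) = Add(Mul(Mul(2, -13, -4), Rational(-1, 166)), Mul(-379, Pow(10, -1))) = Add(Mul(104, Rational(-1, 166)), Mul(-379, Rational(1, 10))) = Add(Rational(-52, 83), Rational(-379, 10)) = Rational(-31977, 830)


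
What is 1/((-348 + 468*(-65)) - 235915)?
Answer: -1/266683 ≈ -3.7498e-6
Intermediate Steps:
1/((-348 + 468*(-65)) - 235915) = 1/((-348 - 30420) - 235915) = 1/(-30768 - 235915) = 1/(-266683) = -1/266683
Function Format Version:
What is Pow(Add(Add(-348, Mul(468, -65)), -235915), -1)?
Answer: Rational(-1, 266683) ≈ -3.7498e-6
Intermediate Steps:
Pow(Add(Add(-348, Mul(468, -65)), -235915), -1) = Pow(Add(Add(-348, -30420), -235915), -1) = Pow(Add(-30768, -235915), -1) = Pow(-266683, -1) = Rational(-1, 266683)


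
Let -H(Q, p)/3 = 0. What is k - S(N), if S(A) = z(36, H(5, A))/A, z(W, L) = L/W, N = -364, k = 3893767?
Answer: 3893767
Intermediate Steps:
H(Q, p) = 0 (H(Q, p) = -3*0 = 0)
S(A) = 0 (S(A) = (0/36)/A = (0*(1/36))/A = 0/A = 0)
k - S(N) = 3893767 - 1*0 = 3893767 + 0 = 3893767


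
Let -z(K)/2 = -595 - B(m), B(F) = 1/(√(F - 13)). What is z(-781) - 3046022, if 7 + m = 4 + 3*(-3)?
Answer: -3044832 - 2*I/5 ≈ -3.0448e+6 - 0.4*I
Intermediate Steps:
m = -12 (m = -7 + (4 + 3*(-3)) = -7 + (4 - 9) = -7 - 5 = -12)
B(F) = (-13 + F)^(-½) (B(F) = 1/(√(-13 + F)) = (-13 + F)^(-½))
z(K) = 1190 - 2*I/5 (z(K) = -2*(-595 - 1/√(-13 - 12)) = -2*(-595 - 1/√(-25)) = -2*(-595 - (-1)*I/5) = -2*(-595 + I/5) = 1190 - 2*I/5)
z(-781) - 3046022 = (1190 - 2*I/5) - 3046022 = -3044832 - 2*I/5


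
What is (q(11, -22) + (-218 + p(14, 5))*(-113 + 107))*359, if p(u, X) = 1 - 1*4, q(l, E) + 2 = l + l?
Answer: 483214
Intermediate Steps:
q(l, E) = -2 + 2*l (q(l, E) = -2 + (l + l) = -2 + 2*l)
p(u, X) = -3 (p(u, X) = 1 - 4 = -3)
(q(11, -22) + (-218 + p(14, 5))*(-113 + 107))*359 = ((-2 + 2*11) + (-218 - 3)*(-113 + 107))*359 = ((-2 + 22) - 221*(-6))*359 = (20 + 1326)*359 = 1346*359 = 483214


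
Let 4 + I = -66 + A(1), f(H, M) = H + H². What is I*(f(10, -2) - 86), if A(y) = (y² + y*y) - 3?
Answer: -1704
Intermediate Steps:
A(y) = -3 + 2*y² (A(y) = (y² + y²) - 3 = 2*y² - 3 = -3 + 2*y²)
I = -71 (I = -4 + (-66 + (-3 + 2*1²)) = -4 + (-66 + (-3 + 2*1)) = -4 + (-66 + (-3 + 2)) = -4 + (-66 - 1) = -4 - 67 = -71)
I*(f(10, -2) - 86) = -71*(10*(1 + 10) - 86) = -71*(10*11 - 86) = -71*(110 - 86) = -71*24 = -1704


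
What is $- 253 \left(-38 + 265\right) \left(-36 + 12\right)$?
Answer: $1378344$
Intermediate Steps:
$- 253 \left(-38 + 265\right) \left(-36 + 12\right) = - 253 \cdot 227 \left(-24\right) = \left(-253\right) \left(-5448\right) = 1378344$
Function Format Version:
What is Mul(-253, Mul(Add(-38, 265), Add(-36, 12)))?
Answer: 1378344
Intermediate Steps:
Mul(-253, Mul(Add(-38, 265), Add(-36, 12))) = Mul(-253, Mul(227, -24)) = Mul(-253, -5448) = 1378344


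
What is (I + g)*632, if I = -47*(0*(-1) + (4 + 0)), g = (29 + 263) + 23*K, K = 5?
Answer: 138408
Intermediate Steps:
g = 407 (g = (29 + 263) + 23*5 = 292 + 115 = 407)
I = -188 (I = -47*(0 + 4) = -47*4 = -188)
(I + g)*632 = (-188 + 407)*632 = 219*632 = 138408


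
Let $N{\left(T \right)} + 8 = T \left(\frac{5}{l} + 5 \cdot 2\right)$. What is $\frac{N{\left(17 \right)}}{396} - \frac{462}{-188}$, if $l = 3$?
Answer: $\frac{164051}{55836} \approx 2.9381$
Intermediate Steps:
$N{\left(T \right)} = -8 + \frac{35 T}{3}$ ($N{\left(T \right)} = -8 + T \left(\frac{5}{3} + 5 \cdot 2\right) = -8 + T \left(5 \cdot \frac{1}{3} + 10\right) = -8 + T \left(\frac{5}{3} + 10\right) = -8 + T \frac{35}{3} = -8 + \frac{35 T}{3}$)
$\frac{N{\left(17 \right)}}{396} - \frac{462}{-188} = \frac{-8 + \frac{35}{3} \cdot 17}{396} - \frac{462}{-188} = \left(-8 + \frac{595}{3}\right) \frac{1}{396} - - \frac{231}{94} = \frac{571}{3} \cdot \frac{1}{396} + \frac{231}{94} = \frac{571}{1188} + \frac{231}{94} = \frac{164051}{55836}$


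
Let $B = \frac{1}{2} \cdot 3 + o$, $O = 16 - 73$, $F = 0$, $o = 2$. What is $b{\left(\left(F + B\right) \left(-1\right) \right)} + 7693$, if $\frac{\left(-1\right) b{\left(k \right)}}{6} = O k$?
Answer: $6496$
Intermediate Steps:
$O = -57$
$B = \frac{7}{2}$ ($B = \frac{1}{2} \cdot 3 + 2 = \frac{3}{2} + 2 = \frac{7}{2} \approx 3.5$)
$b{\left(k \right)} = 342 k$ ($b{\left(k \right)} = - 6 \left(- 57 k\right) = 342 k$)
$b{\left(\left(F + B\right) \left(-1\right) \right)} + 7693 = 342 \left(0 + \frac{7}{2}\right) \left(-1\right) + 7693 = 342 \cdot \frac{7}{2} \left(-1\right) + 7693 = 342 \left(- \frac{7}{2}\right) + 7693 = -1197 + 7693 = 6496$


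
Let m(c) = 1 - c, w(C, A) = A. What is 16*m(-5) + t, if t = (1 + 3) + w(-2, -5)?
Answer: 95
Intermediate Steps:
t = -1 (t = (1 + 3) - 5 = 4 - 5 = -1)
16*m(-5) + t = 16*(1 - 1*(-5)) - 1 = 16*(1 + 5) - 1 = 16*6 - 1 = 96 - 1 = 95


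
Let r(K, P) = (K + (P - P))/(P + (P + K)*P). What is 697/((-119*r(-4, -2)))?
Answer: 205/14 ≈ 14.643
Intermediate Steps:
r(K, P) = K/(P + P*(K + P)) (r(K, P) = (K + 0)/(P + (K + P)*P) = K/(P + P*(K + P)))
697/((-119*r(-4, -2))) = 697/((-(-476)/((-2)*(1 - 4 - 2)))) = 697/((-(-476)*(-1)/(2*(-5)))) = 697/((-(-476)*(-1)*(-1)/(2*5))) = 697/((-119*(-2/5))) = 697/(238/5) = 697*(5/238) = 205/14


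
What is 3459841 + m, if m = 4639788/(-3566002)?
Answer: 6168897642947/1783001 ≈ 3.4598e+6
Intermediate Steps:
m = -2319894/1783001 (m = 4639788*(-1/3566002) = -2319894/1783001 ≈ -1.3011)
3459841 + m = 3459841 - 2319894/1783001 = 6168897642947/1783001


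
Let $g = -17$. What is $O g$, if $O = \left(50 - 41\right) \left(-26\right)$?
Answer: $3978$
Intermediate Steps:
$O = -234$ ($O = \left(50 - 41\right) \left(-26\right) = 9 \left(-26\right) = -234$)
$O g = \left(-234\right) \left(-17\right) = 3978$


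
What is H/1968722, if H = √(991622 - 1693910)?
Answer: 6*I*√4877/984361 ≈ 0.00042567*I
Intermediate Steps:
H = 12*I*√4877 (H = √(-702288) = 12*I*√4877 ≈ 838.03*I)
H/1968722 = (12*I*√4877)/1968722 = (12*I*√4877)*(1/1968722) = 6*I*√4877/984361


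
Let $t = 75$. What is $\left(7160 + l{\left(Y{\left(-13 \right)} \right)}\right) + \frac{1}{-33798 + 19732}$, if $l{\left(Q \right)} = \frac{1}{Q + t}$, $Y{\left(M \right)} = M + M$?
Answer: $\frac{4934929457}{689234} \approx 7160.0$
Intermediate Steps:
$Y{\left(M \right)} = 2 M$
$l{\left(Q \right)} = \frac{1}{75 + Q}$ ($l{\left(Q \right)} = \frac{1}{Q + 75} = \frac{1}{75 + Q}$)
$\left(7160 + l{\left(Y{\left(-13 \right)} \right)}\right) + \frac{1}{-33798 + 19732} = \left(7160 + \frac{1}{75 + 2 \left(-13\right)}\right) + \frac{1}{-33798 + 19732} = \left(7160 + \frac{1}{75 - 26}\right) + \frac{1}{-14066} = \left(7160 + \frac{1}{49}\right) - \frac{1}{14066} = \frac{350841}{49} - \frac{1}{14066} = \frac{4934929457}{689234}$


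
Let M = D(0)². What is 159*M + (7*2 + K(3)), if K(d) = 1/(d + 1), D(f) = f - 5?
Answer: 15957/4 ≈ 3989.3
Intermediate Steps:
D(f) = -5 + f
K(d) = 1/(1 + d)
M = 25 (M = (-5 + 0)² = (-5)² = 25)
159*M + (7*2 + K(3)) = 159*25 + (7*2 + 1/(1 + 3)) = 3975 + (14 + 1/4) = 3975 + (14 + ¼) = 3975 + 57/4 = 15957/4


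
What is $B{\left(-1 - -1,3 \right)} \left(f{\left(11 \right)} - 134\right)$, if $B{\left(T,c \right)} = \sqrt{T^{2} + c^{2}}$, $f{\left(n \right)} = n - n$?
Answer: $-402$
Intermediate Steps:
$f{\left(n \right)} = 0$
$B{\left(-1 - -1,3 \right)} \left(f{\left(11 \right)} - 134\right) = \sqrt{\left(-1 - -1\right)^{2} + 3^{2}} \left(0 - 134\right) = \sqrt{\left(-1 + 1\right)^{2} + 9} \left(-134\right) = \sqrt{0^{2} + 9} \left(-134\right) = \sqrt{0 + 9} \left(-134\right) = \sqrt{9} \left(-134\right) = 3 \left(-134\right) = -402$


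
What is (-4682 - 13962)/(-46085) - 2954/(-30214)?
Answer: 349722453/696206095 ≈ 0.50233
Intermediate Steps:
(-4682 - 13962)/(-46085) - 2954/(-30214) = -18644*(-1/46085) - 2954*(-1/30214) = 18644/46085 + 1477/15107 = 349722453/696206095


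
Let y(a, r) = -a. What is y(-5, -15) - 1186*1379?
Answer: -1635489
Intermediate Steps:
y(-5, -15) - 1186*1379 = -1*(-5) - 1186*1379 = 5 - 1635494 = -1635489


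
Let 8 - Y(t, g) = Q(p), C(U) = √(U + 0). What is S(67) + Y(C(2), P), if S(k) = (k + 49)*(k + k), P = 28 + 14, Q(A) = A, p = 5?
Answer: 15547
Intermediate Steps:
P = 42
S(k) = 2*k*(49 + k) (S(k) = (49 + k)*(2*k) = 2*k*(49 + k))
C(U) = √U
Y(t, g) = 3 (Y(t, g) = 8 - 1*5 = 8 - 5 = 3)
S(67) + Y(C(2), P) = 2*67*(49 + 67) + 3 = 2*67*116 + 3 = 15544 + 3 = 15547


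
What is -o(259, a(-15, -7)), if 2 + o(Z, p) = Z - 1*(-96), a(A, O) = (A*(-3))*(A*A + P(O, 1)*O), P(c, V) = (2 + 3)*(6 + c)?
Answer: -353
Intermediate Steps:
P(c, V) = 30 + 5*c (P(c, V) = 5*(6 + c) = 30 + 5*c)
a(A, O) = -3*A*(A² + O*(30 + 5*O)) (a(A, O) = (A*(-3))*(A*A + (30 + 5*O)*O) = (-3*A)*(A² + O*(30 + 5*O)) = -3*A*(A² + O*(30 + 5*O)))
o(Z, p) = 94 + Z (o(Z, p) = -2 + (Z - 1*(-96)) = -2 + (Z + 96) = -2 + (96 + Z) = 94 + Z)
-o(259, a(-15, -7)) = -(94 + 259) = -1*353 = -353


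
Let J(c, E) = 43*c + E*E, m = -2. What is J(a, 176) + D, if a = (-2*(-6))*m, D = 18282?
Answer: 48226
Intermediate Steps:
a = -24 (a = -2*(-6)*(-2) = 12*(-2) = -24)
J(c, E) = E² + 43*c (J(c, E) = 43*c + E² = E² + 43*c)
J(a, 176) + D = (176² + 43*(-24)) + 18282 = (30976 - 1032) + 18282 = 29944 + 18282 = 48226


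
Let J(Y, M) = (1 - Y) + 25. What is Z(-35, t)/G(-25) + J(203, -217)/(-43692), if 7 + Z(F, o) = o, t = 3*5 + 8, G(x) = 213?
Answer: 245591/3102132 ≈ 0.079168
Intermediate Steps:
t = 23 (t = 15 + 8 = 23)
Z(F, o) = -7 + o
J(Y, M) = 26 - Y
Z(-35, t)/G(-25) + J(203, -217)/(-43692) = (-7 + 23)/213 + (26 - 1*203)/(-43692) = 16*(1/213) + (26 - 203)*(-1/43692) = 16/213 - 177*(-1/43692) = 16/213 + 59/14564 = 245591/3102132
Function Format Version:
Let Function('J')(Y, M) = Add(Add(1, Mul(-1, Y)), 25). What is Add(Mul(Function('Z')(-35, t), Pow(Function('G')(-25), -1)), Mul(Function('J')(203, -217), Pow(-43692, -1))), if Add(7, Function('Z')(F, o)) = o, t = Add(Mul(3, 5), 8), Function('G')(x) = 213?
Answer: Rational(245591, 3102132) ≈ 0.079168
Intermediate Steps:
t = 23 (t = Add(15, 8) = 23)
Function('Z')(F, o) = Add(-7, o)
Function('J')(Y, M) = Add(26, Mul(-1, Y))
Add(Mul(Function('Z')(-35, t), Pow(Function('G')(-25), -1)), Mul(Function('J')(203, -217), Pow(-43692, -1))) = Add(Mul(Add(-7, 23), Pow(213, -1)), Mul(Add(26, Mul(-1, 203)), Pow(-43692, -1))) = Add(Mul(16, Rational(1, 213)), Mul(Add(26, -203), Rational(-1, 43692))) = Add(Rational(16, 213), Mul(-177, Rational(-1, 43692))) = Add(Rational(16, 213), Rational(59, 14564)) = Rational(245591, 3102132)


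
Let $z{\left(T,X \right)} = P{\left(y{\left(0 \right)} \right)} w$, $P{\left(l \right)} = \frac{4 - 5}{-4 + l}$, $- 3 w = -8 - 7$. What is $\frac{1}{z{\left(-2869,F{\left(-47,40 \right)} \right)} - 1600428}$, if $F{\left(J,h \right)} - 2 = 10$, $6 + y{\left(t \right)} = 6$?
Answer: $- \frac{4}{6401707} \approx -6.2483 \cdot 10^{-7}$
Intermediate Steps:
$w = 5$ ($w = - \frac{-8 - 7}{3} = \left(- \frac{1}{3}\right) \left(-15\right) = 5$)
$y{\left(t \right)} = 0$ ($y{\left(t \right)} = -6 + 6 = 0$)
$P{\left(l \right)} = - \frac{1}{-4 + l}$
$F{\left(J,h \right)} = 12$ ($F{\left(J,h \right)} = 2 + 10 = 12$)
$z{\left(T,X \right)} = \frac{5}{4}$ ($z{\left(T,X \right)} = - \frac{1}{-4 + 0} \cdot 5 = - \frac{1}{-4} \cdot 5 = \left(-1\right) \left(- \frac{1}{4}\right) 5 = \frac{1}{4} \cdot 5 = \frac{5}{4}$)
$\frac{1}{z{\left(-2869,F{\left(-47,40 \right)} \right)} - 1600428} = \frac{1}{\frac{5}{4} - 1600428} = \frac{1}{- \frac{6401707}{4}} = - \frac{4}{6401707}$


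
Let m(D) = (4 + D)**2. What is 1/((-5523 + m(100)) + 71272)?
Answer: 1/76565 ≈ 1.3061e-5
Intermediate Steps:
1/((-5523 + m(100)) + 71272) = 1/((-5523 + (4 + 100)**2) + 71272) = 1/((-5523 + 104**2) + 71272) = 1/((-5523 + 10816) + 71272) = 1/(5293 + 71272) = 1/76565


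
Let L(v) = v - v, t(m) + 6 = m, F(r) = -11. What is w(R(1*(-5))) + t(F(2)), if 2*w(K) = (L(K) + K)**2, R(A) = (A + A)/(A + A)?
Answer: -33/2 ≈ -16.500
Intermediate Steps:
t(m) = -6 + m
L(v) = 0
R(A) = 1 (R(A) = (2*A)/((2*A)) = (2*A)*(1/(2*A)) = 1)
w(K) = K**2/2 (w(K) = (0 + K)**2/2 = K**2/2)
w(R(1*(-5))) + t(F(2)) = (1/2)*1**2 + (-6 - 11) = (1/2)*1 - 17 = 1/2 - 17 = -33/2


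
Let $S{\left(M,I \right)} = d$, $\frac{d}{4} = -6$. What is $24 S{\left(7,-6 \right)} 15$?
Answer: $-8640$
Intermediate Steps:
$d = -24$ ($d = 4 \left(-6\right) = -24$)
$S{\left(M,I \right)} = -24$
$24 S{\left(7,-6 \right)} 15 = 24 \left(-24\right) 15 = \left(-576\right) 15 = -8640$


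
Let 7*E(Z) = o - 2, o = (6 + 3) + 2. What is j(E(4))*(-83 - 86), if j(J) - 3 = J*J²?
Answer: -297102/343 ≈ -866.19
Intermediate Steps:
o = 11 (o = 9 + 2 = 11)
E(Z) = 9/7 (E(Z) = (11 - 2)/7 = (⅐)*9 = 9/7)
j(J) = 3 + J³ (j(J) = 3 + J*J² = 3 + J³)
j(E(4))*(-83 - 86) = (3 + (9/7)³)*(-83 - 86) = (3 + 729/343)*(-169) = (1758/343)*(-169) = -297102/343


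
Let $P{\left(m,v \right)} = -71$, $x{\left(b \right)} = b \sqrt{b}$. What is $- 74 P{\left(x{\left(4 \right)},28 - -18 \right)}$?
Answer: $5254$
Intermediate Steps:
$x{\left(b \right)} = b^{\frac{3}{2}}$
$- 74 P{\left(x{\left(4 \right)},28 - -18 \right)} = \left(-74\right) \left(-71\right) = 5254$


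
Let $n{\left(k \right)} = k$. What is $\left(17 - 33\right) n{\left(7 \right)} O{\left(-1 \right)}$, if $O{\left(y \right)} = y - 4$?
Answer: $560$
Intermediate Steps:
$O{\left(y \right)} = -4 + y$
$\left(17 - 33\right) n{\left(7 \right)} O{\left(-1 \right)} = \left(17 - 33\right) 7 \left(-4 - 1\right) = \left(-16\right) 7 \left(-5\right) = \left(-112\right) \left(-5\right) = 560$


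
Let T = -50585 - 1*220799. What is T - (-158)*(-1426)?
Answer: -496692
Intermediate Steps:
T = -271384 (T = -50585 - 220799 = -271384)
T - (-158)*(-1426) = -271384 - (-158)*(-1426) = -271384 - 1*225308 = -271384 - 225308 = -496692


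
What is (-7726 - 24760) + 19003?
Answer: -13483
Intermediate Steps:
(-7726 - 24760) + 19003 = -32486 + 19003 = -13483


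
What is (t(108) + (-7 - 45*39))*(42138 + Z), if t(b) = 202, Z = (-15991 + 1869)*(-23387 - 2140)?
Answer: -562433713920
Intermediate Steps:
Z = 360492294 (Z = -14122*(-25527) = 360492294)
(t(108) + (-7 - 45*39))*(42138 + Z) = (202 + (-7 - 45*39))*(42138 + 360492294) = (202 + (-7 - 1755))*360534432 = (202 - 1762)*360534432 = -1560*360534432 = -562433713920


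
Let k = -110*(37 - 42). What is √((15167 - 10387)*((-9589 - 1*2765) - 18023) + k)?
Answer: I*√145201510 ≈ 12050.0*I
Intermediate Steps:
k = 550 (k = -110*(-5) = 550)
√((15167 - 10387)*((-9589 - 1*2765) - 18023) + k) = √((15167 - 10387)*((-9589 - 1*2765) - 18023) + 550) = √(4780*((-9589 - 2765) - 18023) + 550) = √(4780*(-12354 - 18023) + 550) = √(4780*(-30377) + 550) = √(-145202060 + 550) = √(-145201510) = I*√145201510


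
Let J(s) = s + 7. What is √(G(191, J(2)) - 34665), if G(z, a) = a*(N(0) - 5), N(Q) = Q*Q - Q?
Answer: I*√34710 ≈ 186.31*I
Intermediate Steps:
N(Q) = Q² - Q
J(s) = 7 + s
G(z, a) = -5*a (G(z, a) = a*(0*(-1 + 0) - 5) = a*(0*(-1) - 5) = a*(0 - 5) = a*(-5) = -5*a)
√(G(191, J(2)) - 34665) = √(-5*(7 + 2) - 34665) = √(-5*9 - 34665) = √(-45 - 34665) = √(-34710) = I*√34710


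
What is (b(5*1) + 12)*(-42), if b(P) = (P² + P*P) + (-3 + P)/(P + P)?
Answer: -13062/5 ≈ -2612.4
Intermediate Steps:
b(P) = 2*P² + (-3 + P)/(2*P) (b(P) = (P² + P²) + (-3 + P)/((2*P)) = 2*P² + (-3 + P)*(1/(2*P)) = 2*P² + (-3 + P)/(2*P))
(b(5*1) + 12)*(-42) = ((-3 + 5*1 + 4*(5*1)³)/(2*((5*1))) + 12)*(-42) = ((½)*(-3 + 5 + 4*5³)/5 + 12)*(-42) = ((½)*(⅕)*(-3 + 5 + 4*125) + 12)*(-42) = ((½)*(⅕)*(-3 + 5 + 500) + 12)*(-42) = ((½)*(⅕)*502 + 12)*(-42) = (251/5 + 12)*(-42) = (311/5)*(-42) = -13062/5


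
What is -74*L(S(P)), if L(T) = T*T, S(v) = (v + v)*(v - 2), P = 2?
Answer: 0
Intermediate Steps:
S(v) = 2*v*(-2 + v) (S(v) = (2*v)*(-2 + v) = 2*v*(-2 + v))
L(T) = T²
-74*L(S(P)) = -74*16*(-2 + 2)² = -74*(2*2*0)² = -74*0² = -74*0 = 0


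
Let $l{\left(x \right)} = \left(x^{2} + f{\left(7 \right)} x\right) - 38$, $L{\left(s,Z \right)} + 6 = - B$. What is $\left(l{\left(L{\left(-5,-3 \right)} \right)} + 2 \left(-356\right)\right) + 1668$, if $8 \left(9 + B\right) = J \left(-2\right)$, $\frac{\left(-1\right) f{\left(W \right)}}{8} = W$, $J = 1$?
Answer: $\frac{11945}{16} \approx 746.56$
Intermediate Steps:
$f{\left(W \right)} = - 8 W$
$B = - \frac{37}{4}$ ($B = -9 + \frac{1 \left(-2\right)}{8} = -9 + \frac{1}{8} \left(-2\right) = -9 - \frac{1}{4} = - \frac{37}{4} \approx -9.25$)
$L{\left(s,Z \right)} = \frac{13}{4}$ ($L{\left(s,Z \right)} = -6 - - \frac{37}{4} = -6 + \frac{37}{4} = \frac{13}{4}$)
$l{\left(x \right)} = -38 + x^{2} - 56 x$ ($l{\left(x \right)} = \left(x^{2} + \left(-8\right) 7 x\right) - 38 = \left(x^{2} - 56 x\right) - 38 = -38 + x^{2} - 56 x$)
$\left(l{\left(L{\left(-5,-3 \right)} \right)} + 2 \left(-356\right)\right) + 1668 = \left(\left(-38 + \left(\frac{13}{4}\right)^{2} - 182\right) + 2 \left(-356\right)\right) + 1668 = \left(\left(-38 + \frac{169}{16} - 182\right) - 712\right) + 1668 = \left(- \frac{3351}{16} - 712\right) + 1668 = - \frac{14743}{16} + 1668 = \frac{11945}{16}$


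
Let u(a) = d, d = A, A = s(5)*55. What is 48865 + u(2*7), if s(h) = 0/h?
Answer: 48865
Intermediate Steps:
s(h) = 0
A = 0 (A = 0*55 = 0)
d = 0
u(a) = 0
48865 + u(2*7) = 48865 + 0 = 48865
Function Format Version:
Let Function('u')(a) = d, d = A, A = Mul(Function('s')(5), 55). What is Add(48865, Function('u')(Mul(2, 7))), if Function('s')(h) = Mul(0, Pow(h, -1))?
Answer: 48865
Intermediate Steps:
Function('s')(h) = 0
A = 0 (A = Mul(0, 55) = 0)
d = 0
Function('u')(a) = 0
Add(48865, Function('u')(Mul(2, 7))) = Add(48865, 0) = 48865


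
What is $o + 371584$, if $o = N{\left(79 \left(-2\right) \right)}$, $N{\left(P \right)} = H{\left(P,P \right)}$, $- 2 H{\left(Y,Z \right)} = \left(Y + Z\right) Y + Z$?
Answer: $346699$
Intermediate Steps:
$H{\left(Y,Z \right)} = - \frac{Z}{2} - \frac{Y \left(Y + Z\right)}{2}$ ($H{\left(Y,Z \right)} = - \frac{\left(Y + Z\right) Y + Z}{2} = - \frac{Y \left(Y + Z\right) + Z}{2} = - \frac{Z + Y \left(Y + Z\right)}{2} = - \frac{Z}{2} - \frac{Y \left(Y + Z\right)}{2}$)
$N{\left(P \right)} = - P^{2} - \frac{P}{2}$ ($N{\left(P \right)} = - \frac{P}{2} - \frac{P^{2}}{2} - \frac{P P}{2} = - \frac{P}{2} - \frac{P^{2}}{2} - \frac{P^{2}}{2} = - P^{2} - \frac{P}{2}$)
$o = -24885$ ($o = - 79 \left(-2\right) \left(\frac{1}{2} + 79 \left(-2\right)\right) = \left(-1\right) \left(-158\right) \left(\frac{1}{2} - 158\right) = \left(-1\right) \left(-158\right) \left(- \frac{315}{2}\right) = -24885$)
$o + 371584 = -24885 + 371584 = 346699$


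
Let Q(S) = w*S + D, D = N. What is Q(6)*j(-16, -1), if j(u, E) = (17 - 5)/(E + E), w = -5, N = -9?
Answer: 234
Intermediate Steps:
D = -9
j(u, E) = 6/E (j(u, E) = 12/((2*E)) = 12*(1/(2*E)) = 6/E)
Q(S) = -9 - 5*S (Q(S) = -5*S - 9 = -9 - 5*S)
Q(6)*j(-16, -1) = (-9 - 5*6)*(6/(-1)) = (-9 - 30)*(6*(-1)) = -39*(-6) = 234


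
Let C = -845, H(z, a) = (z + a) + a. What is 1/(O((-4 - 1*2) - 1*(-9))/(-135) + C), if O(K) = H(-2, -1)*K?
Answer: -45/38021 ≈ -0.0011836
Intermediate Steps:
H(z, a) = z + 2*a (H(z, a) = (a + z) + a = z + 2*a)
O(K) = -4*K (O(K) = (-2 + 2*(-1))*K = (-2 - 2)*K = -4*K)
1/(O((-4 - 1*2) - 1*(-9))/(-135) + C) = 1/(-4*((-4 - 1*2) - 1*(-9))/(-135) - 845) = 1/(-4*((-4 - 2) + 9)*(-1/135) - 845) = 1/(-4*(-6 + 9)*(-1/135) - 845) = 1/(-4*3*(-1/135) - 845) = 1/(-12*(-1/135) - 845) = 1/(4/45 - 845) = 1/(-38021/45) = -45/38021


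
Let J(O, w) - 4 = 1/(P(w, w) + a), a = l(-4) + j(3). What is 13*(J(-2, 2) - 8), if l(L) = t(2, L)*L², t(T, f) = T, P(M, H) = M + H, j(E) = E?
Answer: -155/3 ≈ -51.667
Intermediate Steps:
P(M, H) = H + M
l(L) = 2*L²
a = 35 (a = 2*(-4)² + 3 = 2*16 + 3 = 32 + 3 = 35)
J(O, w) = 4 + 1/(35 + 2*w) (J(O, w) = 4 + 1/((w + w) + 35) = 4 + 1/(2*w + 35) = 4 + 1/(35 + 2*w))
13*(J(-2, 2) - 8) = 13*((141 + 8*2)/(35 + 2*2) - 8) = 13*((141 + 16)/(35 + 4) - 8) = 13*(157/39 - 8) = 13*(-155/39) = -155/3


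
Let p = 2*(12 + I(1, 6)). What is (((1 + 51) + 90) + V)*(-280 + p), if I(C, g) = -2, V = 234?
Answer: -97760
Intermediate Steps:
p = 20 (p = 2*(12 - 2) = 2*10 = 20)
(((1 + 51) + 90) + V)*(-280 + p) = (((1 + 51) + 90) + 234)*(-280 + 20) = ((52 + 90) + 234)*(-260) = (142 + 234)*(-260) = 376*(-260) = -97760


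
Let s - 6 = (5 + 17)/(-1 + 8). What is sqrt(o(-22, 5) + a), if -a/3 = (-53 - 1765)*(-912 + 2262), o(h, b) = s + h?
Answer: 3*sqrt(40086830)/7 ≈ 2713.5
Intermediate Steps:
s = 64/7 (s = 6 + (5 + 17)/(-1 + 8) = 6 + 22/7 = 64/7 ≈ 9.1429)
o(h, b) = 64/7 + h
a = 7362900 (a = -3*(-53 - 1765)*(-912 + 2262) = -(-5454)*1350 = -3*(-2454300) = 7362900)
sqrt(o(-22, 5) + a) = sqrt((64/7 - 22) + 7362900) = sqrt(-90/7 + 7362900) = sqrt(51540210/7) = 3*sqrt(40086830)/7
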